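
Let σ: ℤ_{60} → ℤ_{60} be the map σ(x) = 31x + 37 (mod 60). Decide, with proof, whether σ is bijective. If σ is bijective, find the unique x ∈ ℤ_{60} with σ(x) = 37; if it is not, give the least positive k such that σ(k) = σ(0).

By definition, σ is injective if σ(x_1) = σ(x_2) implies x_1 = x_2.
Suppose σ(x_1) = σ(x_2) in ℤ_{60}. Then 31x_1 + 37 ≡ 31x_2 + 37 (mod 60), so 31(x_1 − x_2) ≡ 0 (mod 60).
Since gcd(31, 60) = 1, 31 is invertible modulo 60, thus x_1 − x_2 ≡ 0 (mod 60), i.e. x_1 = x_2.
We now compute 31⁻¹ mod 60 explicitly. Euclid's algorithm: 60 = 1·31 + 29, 31 = 1·29 + 2, 29 = 14·2 + 1; back-substituting gives 1 = 31·31 − 16·60, so 31⁻¹ ≡ 31 (mod 60).
Then y ↦ 31(y − 37) is a two-sided inverse to σ, so every y ∈ ℤ_{60} has a preimage.
Hence σ is bijective.
Since σ is bijective, we find σ⁻¹(37): we need 31x ≡ 37 − 37 ≡ 0 (mod 60). Using 31⁻¹ = 31: x ≡ 31·0 = 0, so x = 0.
Check: σ(0) = 31·0 + 37 = 37 ≡ 37 (mod 60).

0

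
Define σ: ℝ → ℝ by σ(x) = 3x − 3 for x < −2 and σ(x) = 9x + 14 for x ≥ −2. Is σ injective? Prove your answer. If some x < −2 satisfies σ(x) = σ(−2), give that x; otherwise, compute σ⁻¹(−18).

-5

Both pieces are strictly increasing (slopes 3 and 9), so each is injective on its own interval.
The left piece maps (−∞, −2) onto (−∞, −9); the right piece maps [−2, ∞) onto [−4, ∞).
These images are disjoint, so no value is attained by both pieces. Thus σ is injective.
Because the two images are disjoint, no x < −2 has σ(x) = σ(−2), so we compute σ⁻¹(−18): −18 lies in (−∞, −9), so solve 3x − 3 = −18: x = (−18 + 3)/3 = −5.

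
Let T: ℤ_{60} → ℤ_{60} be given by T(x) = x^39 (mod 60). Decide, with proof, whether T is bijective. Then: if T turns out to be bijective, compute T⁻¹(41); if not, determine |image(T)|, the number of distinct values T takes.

T(0) = 0^39 = 0.
T(30): Repeated squaring mod 60: 30^1 ≡ 30, 30^2 ≡ 30² = 900 ≡ 0, 30^4 ≡ 0² = 0, 30^8 ≡ 0² = 0, 30^16 ≡ 0² = 0, 30^32 ≡ 0² = 0. Since 39 = 32 + 4 + 2 + 1, 30^39 ≡ 0·0·0·30: 0·0 = 0, then 0·0 = 0, then 0·30 = 0. So 30^39 ≡ 0 (mod 60).
So T(0) = T(30) = 0 while 0 ≠ 30, hence T is not injective, hence not bijective.
Since T is not bijective, we determine |image(T)|. Computing x^39 mod 60 for each x (by repeated squaring, reducing mod 60 at every step), the values T(0), T(1), …, T(59) are: 0, 1, 8, 27, 4, 5, 36, 43, 32, 9, 40, 11, 48, 37, 44, 15, 16, 53, 12, 19, 20, 21, 28, 47, 24, 25, 56, 3, 52, 29, 0, 31, 8, 57, 4, 35, 36, 13, 32, 39, 40, 41, 48, 7, 44, 45, 16, 23, 12, 49, 20, 51, 28, 17, 24, 55, 56, 33, 52, 59.
The distinct values are {0, 1, 3, 4, 5, 7, 8, 9, 11, 12, 13, 15, 16, 17, 19, 20, 21, 23, 24, 25, 27, 28, 29, 31, 32, 33, 35, 36, 37, 39, 40, 41, 43, 44, 45, 47, 48, 49, 51, 52, 53, 55, 56, 57, 59}; there are 45 of them.

45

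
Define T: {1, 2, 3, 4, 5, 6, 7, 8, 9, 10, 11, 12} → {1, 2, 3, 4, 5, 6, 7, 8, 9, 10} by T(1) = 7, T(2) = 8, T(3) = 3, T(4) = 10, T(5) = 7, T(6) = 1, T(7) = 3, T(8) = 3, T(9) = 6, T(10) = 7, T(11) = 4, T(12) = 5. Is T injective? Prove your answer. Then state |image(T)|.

T(1) = 7 = T(5) with 1 ≠ 5, so T is not injective.
The image of T is {1, 3, 4, 5, 6, 7, 8, 10}, which has 8 elements.

8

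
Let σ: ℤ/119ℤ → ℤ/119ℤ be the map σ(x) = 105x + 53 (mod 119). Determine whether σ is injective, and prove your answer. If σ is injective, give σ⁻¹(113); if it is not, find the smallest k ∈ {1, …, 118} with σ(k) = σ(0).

17

We have gcd(105, 119) = 7 > 1. Taking x_1 = 0 and x_2 = 17: σ(0) = 53 and σ(17) = 105·17 + 53 = 1838 ≡ 53 (mod 119).
So σ(0) = σ(17) while 0 ≠ 17, hence σ is not injective.
Since σ is not injective, we find the least positive k with σ(k) = σ(0): this means 105k ≡ 0 (mod 119), i.e. 119 ∣ 105k. Since gcd(105, 119) = 7, dividing through by 7 this holds exactly when 17 ∣ 15k, and as gcd(15, 17) = 1, exactly when 17 ∣ k.
The smallest positive such k is 17.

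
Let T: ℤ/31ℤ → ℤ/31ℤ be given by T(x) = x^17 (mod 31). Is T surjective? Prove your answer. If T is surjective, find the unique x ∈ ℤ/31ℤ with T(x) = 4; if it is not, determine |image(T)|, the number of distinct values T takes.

Since 31 is prime, the nonzero elements of ℤ/31ℤ form a cyclic group of order 30.
As gcd(17, 30) = 1, raising to the 17th power is a bijection on this group: if u^17 ≡ v^17 then (uv^{−1})^17 = 1, and the only element of order dividing gcd(17, 30) = 1 is 1, so u = v.
With T(0) = 0 this makes T injective on all of ℤ/31ℤ, hence bijective (finite equal-size domain and codomain). In particular T is surjective.
Since T is surjective, we find the preimage of 4. The inverse of x ↦ x^17 on (ℤ/31ℤ)^× is x ↦ x^23, because 17·23 = 391 = 13·30 + 1 ≡ 1 (mod 30) and x^{30} = 1 for x ≠ 0 (Fermat). So T⁻¹(4) = 4^23 mod 31.
Repeated squaring mod 31: 4^1 ≡ 4, 4^2 ≡ 4² = 16, 4^4 ≡ 16² = 256 ≡ 8, 4^8 ≡ 8² = 64 ≡ 2, 4^16 ≡ 2² = 4. Since 23 = 16 + 4 + 2 + 1, 4^23 ≡ 4·8·16·4: 4·8 = 32 ≡ 1, then 1·16 = 16, then 16·4 = 64 ≡ 2. So 4^23 ≡ 2 (mod 31).
Hence T⁻¹(4) = 2.

2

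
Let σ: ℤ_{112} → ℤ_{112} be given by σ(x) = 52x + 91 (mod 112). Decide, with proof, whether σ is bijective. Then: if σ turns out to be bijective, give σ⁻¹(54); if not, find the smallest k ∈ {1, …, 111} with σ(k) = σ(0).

We have gcd(52, 112) = 4 > 1. Taking u = 0 and v = 28: σ(0) = 91 and σ(28) = 52·28 + 91 = 1547 ≡ 91 (mod 112).
So σ(0) = σ(28) while 0 ≠ 28, hence σ is not injective, hence not bijective.
Since σ is not bijective, we find the least positive k with σ(k) = σ(0): this means 52k ≡ 0 (mod 112), i.e. 112 ∣ 52k. Since gcd(52, 112) = 4, dividing through by 4 this holds exactly when 28 ∣ 13k, and as gcd(13, 28) = 1, exactly when 28 ∣ k.
The smallest positive such k is 28.

28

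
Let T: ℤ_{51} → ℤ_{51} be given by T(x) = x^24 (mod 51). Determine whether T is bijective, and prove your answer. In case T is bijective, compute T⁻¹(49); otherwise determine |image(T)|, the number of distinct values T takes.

T(1) = 1^24 = 1.
T(2): Repeated squaring mod 51: 2^1 ≡ 2, 2^2 ≡ 2² = 4, 2^4 ≡ 4² = 16, 2^8 ≡ 16² = 256 ≡ 1, 2^16 ≡ 1² = 1. Since 24 = 16 + 8, 2^24 ≡ 1·1: 1·1 = 1. So 2^24 ≡ 1 (mod 51).
So T(1) = T(2) = 1 while 1 ≠ 2, so T is not injective, hence not bijective.
Since T is not bijective, we determine |image(T)|. Computing x^24 mod 51 for each x (by repeated squaring, reducing mod 51 at every step), the values T(0), T(1), …, T(50) are: 0, 1, 1, 33, 1, 16, 33, 16, 1, 18, 16, 16, 33, 1, 16, 18, 1, 34, 18, 1, 16, 18, 16, 16, 33, 1, 1, 33, 16, 16, 18, 16, 1, 18, 34, 1, 18, 16, 1, 33, 16, 16, 18, 1, 16, 33, 16, 1, 33, 1, 1.
The distinct values are {0, 1, 16, 18, 33, 34}; there are 6 of them.

6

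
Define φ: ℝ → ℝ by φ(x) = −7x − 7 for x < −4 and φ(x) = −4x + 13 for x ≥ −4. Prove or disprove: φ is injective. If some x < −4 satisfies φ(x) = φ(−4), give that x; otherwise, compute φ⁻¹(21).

Both pieces are strictly decreasing (slopes −7 and −4), so each is injective on its own interval.
The left piece maps (−∞, −4) onto (21, ∞); the right piece maps [−4, ∞) onto (−∞, 29].
These images overlap. In particular φ(−4) = 29 (right piece), and solving −7x − 7 = 29 on the left piece gives x = −36/7 < −4.
So φ(−36/7) = φ(−4) with −36/7 ≠ −4, and φ is not injective. This x = −36/7 is the requested value below −4.

-36/7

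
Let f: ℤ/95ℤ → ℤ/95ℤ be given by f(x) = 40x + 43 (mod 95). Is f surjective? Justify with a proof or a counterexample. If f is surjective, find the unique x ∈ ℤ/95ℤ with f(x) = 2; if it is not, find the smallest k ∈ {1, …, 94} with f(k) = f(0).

Since gcd(40, 95) = 5, we have 40x ≡ 0 (mod 5) for all x, so f(x) ≡ 3 (mod 5).
But 0 ≢ 3 (mod 5), so 0 ∈ ℤ/95ℤ has no preimage. Hence f is not surjective.
Since f is not surjective, we find the least positive k with f(k) = f(0): this means 40k ≡ 0 (mod 95), i.e. 95 ∣ 40k. Since gcd(40, 95) = 5, dividing through by 5 this holds exactly when 19 ∣ 8k, and as gcd(8, 19) = 1, exactly when 19 ∣ k.
The smallest positive such k is 19.

19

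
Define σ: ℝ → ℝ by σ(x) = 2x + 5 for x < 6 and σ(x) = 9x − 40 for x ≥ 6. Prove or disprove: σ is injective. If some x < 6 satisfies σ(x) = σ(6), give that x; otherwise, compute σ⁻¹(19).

Both pieces are strictly increasing (slopes 2 and 9), so each is injective on its own interval.
The left piece maps (−∞, 6) onto (−∞, 17); the right piece maps [6, ∞) onto [14, ∞).
These images overlap. In particular σ(6) = 14 (right piece), and solving 2x + 5 = 14 on the left piece gives x = 9/2 < 6.
So σ(9/2) = σ(6) with 9/2 ≠ 6, and σ is not injective. This x = 9/2 is the requested value below 6.

9/2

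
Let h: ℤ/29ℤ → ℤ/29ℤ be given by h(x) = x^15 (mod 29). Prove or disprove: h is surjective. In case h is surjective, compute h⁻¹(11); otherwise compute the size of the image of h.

18

Since 29 is prime, the nonzero elements of ℤ/29ℤ form a cyclic group of order 28.
As gcd(15, 28) = 1, raising to the 15th power is a bijection on this group: if u^15 ≡ v^15 then (uv^{−1})^15 = 1, and the only element of order dividing gcd(15, 28) = 1 is 1, so u = v.
With h(0) = 0 this makes h injective on all of ℤ/29ℤ, hence bijective (finite equal-size domain and codomain). In particular h is surjective.
Since h is surjective, we find the preimage of 11. The inverse of x ↦ x^15 on (ℤ/29ℤ)^× is x ↦ x^15, because 15·15 = 225 = 8·28 + 1 ≡ 1 (mod 28) and x^{28} = 1 for x ≠ 0 (Fermat). So h⁻¹(11) = 11^15 mod 29.
Repeated squaring mod 29: 11^1 ≡ 11, 11^2 ≡ 11² = 121 ≡ 5, 11^4 ≡ 5² = 25, 11^8 ≡ 25² = 625 ≡ 16. Since 15 = 8 + 4 + 2 + 1, 11^15 ≡ 16·25·5·11: 16·25 = 400 ≡ 23, then 23·5 = 115 ≡ 28, then 28·11 = 308 ≡ 18. So 11^15 ≡ 18 (mod 29).
Hence h⁻¹(11) = 18.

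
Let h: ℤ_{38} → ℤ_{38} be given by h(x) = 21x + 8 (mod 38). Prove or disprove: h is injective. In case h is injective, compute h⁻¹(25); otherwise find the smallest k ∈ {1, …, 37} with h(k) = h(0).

If h(s) = h(t), then 21s ≡ 21t (mod 38). Because gcd(21, 38) = 1, we may cancel 21 to get s ≡ t (mod 38).
So h is injective.
We now compute 21⁻¹ mod 38 explicitly. Euclid's algorithm: 38 = 1·21 + 17, 21 = 1·17 + 4, 17 = 4·4 + 1; back-substituting gives 1 = 29·21 − 16·38, so 21⁻¹ ≡ 29 (mod 38).
Since h is injective, we find h⁻¹(25): we need 21x ≡ 25 − 8 ≡ 17 (mod 38). Using 21⁻¹ = 29: x ≡ 29·17 = 493 = 12·38 + 37, so x = 37.
Check: h(37) = 21·37 + 8 = 785 = 20·38 + 25 ≡ 25 (mod 38).

37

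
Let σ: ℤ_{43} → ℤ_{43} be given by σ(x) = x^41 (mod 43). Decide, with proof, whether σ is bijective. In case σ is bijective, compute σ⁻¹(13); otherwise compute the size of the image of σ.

10

Since 43 is prime, the nonzero elements of ℤ_{43} form a cyclic group of order 42.
As gcd(41, 42) = 1, raising to the 41st power is a bijection on this group: if u^41 ≡ v^41 then (uv^{−1})^41 = 1, and the only element of order dividing gcd(41, 42) = 1 is 1, so u = v.
With σ(0) = 0 this makes σ injective on all of ℤ_{43}, hence bijective (finite equal-size domain and codomain). In particular σ is bijective.
Since σ is bijective, we find the preimage of 13. The inverse of x ↦ x^41 on (ℤ_{43})^× is x ↦ x^41, because 41·41 = 1681 = 40·42 + 1 ≡ 1 (mod 42) and x^{42} = 1 for x ≠ 0 (Fermat). So σ⁻¹(13) = 13^41 mod 43.
Repeated squaring mod 43: 13^1 ≡ 13, 13^2 ≡ 13² = 169 ≡ 40, 13^4 ≡ 40² = 1600 ≡ 9, 13^8 ≡ 9² = 81 ≡ 38, 13^16 ≡ 38² = 1444 ≡ 25, 13^32 ≡ 25² = 625 ≡ 23. Since 41 = 32 + 8 + 1, 13^41 ≡ 23·38·13: 23·38 = 874 ≡ 14, then 14·13 = 182 ≡ 10. So 13^41 ≡ 10 (mod 43).
Hence σ⁻¹(13) = 10.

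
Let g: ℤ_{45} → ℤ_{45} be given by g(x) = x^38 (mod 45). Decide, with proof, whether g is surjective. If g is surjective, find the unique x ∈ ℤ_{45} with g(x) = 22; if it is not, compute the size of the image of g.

12

g(2): Repeated squaring mod 45: 2^1 ≡ 2, 2^2 ≡ 2² = 4, 2^4 ≡ 4² = 16, 2^8 ≡ 16² = 256 ≡ 31, 2^16 ≡ 31² = 961 ≡ 16, 2^32 ≡ 16² = 256 ≡ 31. Since 38 = 32 + 4 + 2, 2^38 ≡ 31·16·4: 31·16 = 496 ≡ 1, then 1·4 = 4. So 2^38 ≡ 4 (mod 45).
g(7): Repeated squaring mod 45: 7^1 ≡ 7, 7^2 ≡ 7² = 49 ≡ 4, 7^4 ≡ 4² = 16, 7^8 ≡ 16² = 256 ≡ 31, 7^16 ≡ 31² = 961 ≡ 16, 7^32 ≡ 16² = 256 ≡ 31. Since 38 = 32 + 4 + 2, 7^38 ≡ 31·16·4: 31·16 = 496 ≡ 1, then 1·4 = 4. So 7^38 ≡ 4 (mod 45).
So g(2) = g(7) = 4 while 2 ≠ 7, hence g is not injective.
A non-injective map from the 45-element set ℤ_{45} to itself takes at most 44 distinct values, so it cannot be surjective. Therefore g is not surjective.
Since g is not surjective, we determine |image(g)|. Computing x^38 mod 45 for each x (by repeated squaring, reducing mod 45 at every step), the values g(0), g(1), …, g(44) are: 0, 1, 4, 9, 16, 25, 36, 4, 19, 36, 10, 31, 9, 34, 16, 0, 31, 19, 9, 1, 40, 36, 34, 34, 36, 40, 1, 9, 19, 31, 0, 16, 34, 9, 31, 10, 36, 19, 4, 36, 25, 16, 9, 4, 1.
The distinct values are {0, 1, 4, 9, 10, 16, 19, 25, 31, 34, 36, 40}; there are 12 of them.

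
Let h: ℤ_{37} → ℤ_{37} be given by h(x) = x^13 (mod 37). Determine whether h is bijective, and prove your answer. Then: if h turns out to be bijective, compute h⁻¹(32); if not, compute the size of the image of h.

Since 37 is prime, the nonzero elements of ℤ_{37} form a cyclic group of order 36.
As gcd(13, 36) = 1, raising to the 13th power is a bijection on this group: if a^13 ≡ b^13 then (ab^{−1})^13 = 1, and the only element of order dividing gcd(13, 36) = 1 is 1, so a = b.
With h(0) = 0 this makes h injective on all of ℤ_{37}, hence bijective (finite equal-size domain and codomain). In particular h is bijective.
Since h is bijective, we find the preimage of 32. The inverse of x ↦ x^13 on (ℤ_{37})^× is x ↦ x^25, because 13·25 = 325 = 9·36 + 1 ≡ 1 (mod 36) and x^{36} = 1 for x ≠ 0 (Fermat). So h⁻¹(32) = 32^25 mod 37.
Repeated squaring mod 37: 32^1 ≡ 32, 32^2 ≡ 32² = 1024 ≡ 25, 32^4 ≡ 25² = 625 ≡ 33, 32^8 ≡ 33² = 1089 ≡ 16, 32^16 ≡ 16² = 256 ≡ 34. Since 25 = 16 + 8 + 1, 32^25 ≡ 34·16·32: 34·16 = 544 ≡ 26, then 26·32 = 832 ≡ 18. So 32^25 ≡ 18 (mod 37).
Hence h⁻¹(32) = 18.

18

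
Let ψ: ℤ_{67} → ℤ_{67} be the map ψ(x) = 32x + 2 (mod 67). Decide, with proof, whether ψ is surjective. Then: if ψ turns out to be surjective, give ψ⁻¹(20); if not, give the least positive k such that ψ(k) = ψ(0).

Recall: ψ is surjective if every y in the codomain equals ψ(x) for some x in the domain.
Since gcd(32, 67) = 1, 32 is invertible modulo 67. Euclid's algorithm: 67 = 2·32 + 3, 32 = 10·3 + 2, 3 = 1·2 + 1; back-substituting gives 1 = 44·32 − 21·67, so 32⁻¹ ≡ 44 (mod 67).
For any y ∈ ℤ_{67}, x = 44(y − 2) mod 67 satisfies ψ(x) = 32·44(y − 2) + 2 ≡ y (since 32·44 ≡ 1 mod 67). So every y has a preimage.
Hence ψ is surjective.
Since ψ is surjective, we compute ψ⁻¹(20): solve 32x + 2 ≡ 20 (mod 67), i.e. 32x ≡ 18 (mod 67).
Multiplying by 32⁻¹ = 44 gives x ≡ 44·18 = 792 = 11·67 + 55 ≡ 55 (mod 67).
Check: ψ(55) = 32·55 + 2 = 1762 = 26·67 + 20 ≡ 20 (mod 67).

55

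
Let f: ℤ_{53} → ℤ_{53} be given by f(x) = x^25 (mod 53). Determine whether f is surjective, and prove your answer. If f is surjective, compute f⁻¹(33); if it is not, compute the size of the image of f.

Since 53 is prime, the nonzero elements of ℤ_{53} form a cyclic group of order 52.
As gcd(25, 52) = 1, raising to the 25th power is a bijection on this group: if x_1^25 ≡ x_2^25 then (x_1x_2^{−1})^25 = 1, and the only element of order dividing gcd(25, 52) = 1 is 1, so x_1 = x_2.
With f(0) = 0 this makes f injective on all of ℤ_{53}, hence bijective (finite equal-size domain and codomain). In particular f is surjective.
Since f is surjective, we find the preimage of 33. The inverse of x ↦ x^25 on (ℤ_{53})^× is x ↦ x^25, because 25·25 = 625 = 12·52 + 1 ≡ 1 (mod 52) and x^{52} = 1 for x ≠ 0 (Fermat). So f⁻¹(33) = 33^25 mod 53.
Repeated squaring mod 53: 33^1 ≡ 33, 33^2 ≡ 33² = 1089 ≡ 29, 33^4 ≡ 29² = 841 ≡ 46, 33^8 ≡ 46² = 2116 ≡ 49, 33^16 ≡ 49² = 2401 ≡ 16. Since 25 = 16 + 8 + 1, 33^25 ≡ 16·49·33: 16·49 = 784 ≡ 42, then 42·33 = 1386 ≡ 8. So 33^25 ≡ 8 (mod 53).
Hence f⁻¹(33) = 8.

8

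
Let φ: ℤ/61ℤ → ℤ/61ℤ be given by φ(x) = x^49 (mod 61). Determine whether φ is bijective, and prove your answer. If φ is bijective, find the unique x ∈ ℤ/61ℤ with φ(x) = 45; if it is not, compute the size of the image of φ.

39

Since 61 is prime, the nonzero elements of ℤ/61ℤ form a cyclic group of order 60.
As gcd(49, 60) = 1, raising to the 49th power is a bijection on this group: if u^49 ≡ v^49 then (uv^{−1})^49 = 1, and the only element of order dividing gcd(49, 60) = 1 is 1, so u = v.
With φ(0) = 0 this makes φ injective on all of ℤ/61ℤ, hence bijective (finite equal-size domain and codomain). In particular φ is bijective.
Since φ is bijective, we find the preimage of 45. The inverse of x ↦ x^49 on (ℤ/61ℤ)^× is x ↦ x^49, because 49·49 = 2401 = 40·60 + 1 ≡ 1 (mod 60) and x^{60} = 1 for x ≠ 0 (Fermat). So φ⁻¹(45) = 45^49 mod 61.
Repeated squaring mod 61: 45^1 ≡ 45, 45^2 ≡ 45² = 2025 ≡ 12, 45^4 ≡ 12² = 144 ≡ 22, 45^8 ≡ 22² = 484 ≡ 57, 45^16 ≡ 57² = 3249 ≡ 16, 45^32 ≡ 16² = 256 ≡ 12. Since 49 = 32 + 16 + 1, 45^49 ≡ 12·16·45: 12·16 = 192 ≡ 9, then 9·45 = 405 ≡ 39. So 45^49 ≡ 39 (mod 61).
Hence φ⁻¹(45) = 39.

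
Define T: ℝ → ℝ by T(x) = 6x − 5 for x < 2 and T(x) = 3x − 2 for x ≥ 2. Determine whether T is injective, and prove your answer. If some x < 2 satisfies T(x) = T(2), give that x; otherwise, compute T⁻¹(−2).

3/2

Both pieces are strictly increasing (slopes 6 and 3), so each is injective on its own interval.
The left piece maps (−∞, 2) onto (−∞, 7); the right piece maps [2, ∞) onto [4, ∞).
These images overlap. In particular T(2) = 4 (right piece), and solving 6x − 5 = 4 on the left piece gives x = 3/2 < 2.
So T(3/2) = T(2) with 3/2 ≠ 2, and T is not injective. This x = 3/2 is the requested value below 2.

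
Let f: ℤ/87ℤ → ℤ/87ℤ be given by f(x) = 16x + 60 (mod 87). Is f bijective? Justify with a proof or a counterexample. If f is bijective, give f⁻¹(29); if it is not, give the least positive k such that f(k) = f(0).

Suppose f(x_1) = f(x_2) in ℤ/87ℤ. Then 16x_1 + 60 ≡ 16x_2 + 60 (mod 87), so 16(x_1 − x_2) ≡ 0 (mod 87).
Since gcd(16, 87) = 1, 16 is invertible modulo 87, thus x_1 − x_2 ≡ 0 (mod 87), i.e. x_1 = x_2.
We now compute 16⁻¹ mod 87 explicitly. Euclid's algorithm: 87 = 5·16 + 7, 16 = 2·7 + 2, 7 = 3·2 + 1; back-substituting gives 1 = 49·16 − 9·87, so 16⁻¹ ≡ 49 (mod 87).
For any y ∈ ℤ/87ℤ, x = 49(y − 60) mod 87 satisfies f(x) = 16·49(y − 60) + 60 ≡ y (since 16·49 ≡ 1 mod 87). So every y has a preimage.
So f is bijective.
Since f is bijective, we find f⁻¹(29): we need 16x ≡ 29 − 60 ≡ 56 (mod 87). Using 16⁻¹ = 49: x ≡ 49·56 = 2744 = 31·87 + 47, so x = 47.
Check: f(47) = 16·47 + 60 = 812 = 9·87 + 29 ≡ 29 (mod 87).

47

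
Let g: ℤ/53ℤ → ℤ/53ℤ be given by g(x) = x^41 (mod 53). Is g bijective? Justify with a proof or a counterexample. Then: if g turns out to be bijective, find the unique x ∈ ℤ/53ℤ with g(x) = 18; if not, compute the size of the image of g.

34

Since 53 is prime, the nonzero elements of ℤ/53ℤ form a cyclic group of order 52.
As gcd(41, 52) = 1, raising to the 41st power is a bijection on this group: if x_1^41 ≡ x_2^41 then (x_1x_2^{−1})^41 = 1, and the only element of order dividing gcd(41, 52) = 1 is 1, so x_1 = x_2.
With g(0) = 0 this makes g injective on all of ℤ/53ℤ, hence bijective (finite equal-size domain and codomain). In particular g is bijective.
Since g is bijective, we find the preimage of 18. The inverse of x ↦ x^41 on (ℤ/53ℤ)^× is x ↦ x^33, because 41·33 = 1353 = 26·52 + 1 ≡ 1 (mod 52) and x^{52} = 1 for x ≠ 0 (Fermat). So g⁻¹(18) = 18^33 mod 53.
Repeated squaring mod 53: 18^1 ≡ 18, 18^2 ≡ 18² = 324 ≡ 6, 18^4 ≡ 6² = 36, 18^8 ≡ 36² = 1296 ≡ 24, 18^16 ≡ 24² = 576 ≡ 46, 18^32 ≡ 46² = 2116 ≡ 49. Since 33 = 32 + 1, 18^33 ≡ 49·18: 49·18 = 882 ≡ 34. So 18^33 ≡ 34 (mod 53).
Hence g⁻¹(18) = 34.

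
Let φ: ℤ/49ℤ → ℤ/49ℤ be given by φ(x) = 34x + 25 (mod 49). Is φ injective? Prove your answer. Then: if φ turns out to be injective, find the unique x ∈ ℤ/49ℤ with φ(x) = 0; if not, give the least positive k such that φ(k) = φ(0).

Recall that φ is injective if φ(u) = φ(v) implies u = v.
If φ(u) = φ(v), then 34u ≡ 34v (mod 49). Because gcd(34, 49) = 1, we may cancel 34 to get u ≡ v (mod 49).
Therefore φ is injective.
We now compute 34⁻¹ mod 49 explicitly. Euclid's algorithm: 49 = 1·34 + 15, 34 = 2·15 + 4, 15 = 3·4 + 3, 4 = 1·3 + 1; back-substituting gives 1 = 13·34 − 9·49, so 34⁻¹ ≡ 13 (mod 49).
Since φ is injective, we compute φ⁻¹(0): solve 34x + 25 ≡ 0 (mod 49), i.e. 34x ≡ 24 (mod 49).
Multiplying by 34⁻¹ = 13 gives x ≡ 13·24 = 312 = 6·49 + 18 ≡ 18 (mod 49).
Check: φ(18) = 34·18 + 25 = 637 = 13·49 + 0 ≡ 0 (mod 49).

18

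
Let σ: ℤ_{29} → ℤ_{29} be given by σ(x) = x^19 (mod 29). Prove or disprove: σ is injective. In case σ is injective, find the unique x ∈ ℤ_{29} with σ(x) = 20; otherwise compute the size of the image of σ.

Since 29 is prime, the nonzero elements of ℤ_{29} form a cyclic group of order 28.
As gcd(19, 28) = 1, raising to the 19th power is a bijection on this group: if u^19 ≡ v^19 then (uv^{−1})^19 = 1, and the only element of order dividing gcd(19, 28) = 1 is 1, so u = v.
With σ(0) = 0 this makes σ injective on all of ℤ_{29}, hence bijective (finite equal-size domain and codomain). In particular σ is injective.
Since σ is injective, we find the preimage of 20. The inverse of x ↦ x^19 on (ℤ_{29})^× is x ↦ x^3, because 19·3 = 57 = 2·28 + 1 ≡ 1 (mod 28) and x^{28} = 1 for x ≠ 0 (Fermat). So σ⁻¹(20) = 20^3 mod 29.
Repeated squaring mod 29: 20^1 ≡ 20, 20^2 ≡ 20² = 400 ≡ 23. Since 3 = 2 + 1, 20^3 ≡ 23·20: 23·20 = 460 ≡ 25. So 20^3 ≡ 25 (mod 29).
Hence σ⁻¹(20) = 25.

25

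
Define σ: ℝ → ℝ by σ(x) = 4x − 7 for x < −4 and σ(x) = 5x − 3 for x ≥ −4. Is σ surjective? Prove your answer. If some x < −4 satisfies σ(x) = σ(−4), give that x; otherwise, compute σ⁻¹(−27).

-5

Both pieces are strictly increasing (slopes 4 and 5), so each is injective on its own interval.
The left piece maps (−∞, −4) onto (−∞, −23); the right piece maps [−4, ∞) onto [−23, ∞).
These images together cover ℝ, so σ is surjective.
Because the two images are disjoint, no x < −4 has σ(x) = σ(−4), so we compute σ⁻¹(−27): −27 lies in (−∞, −23), so solve 4x − 7 = −27: x = (−27 + 7)/4 = −5.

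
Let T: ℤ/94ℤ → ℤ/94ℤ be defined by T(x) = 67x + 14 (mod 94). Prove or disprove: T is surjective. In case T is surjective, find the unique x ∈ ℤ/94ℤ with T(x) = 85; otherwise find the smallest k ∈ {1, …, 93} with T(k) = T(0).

67

Recall that surjectivity means every element of the codomain has a preimage under T.
Since gcd(67, 94) = 1, 67 is invertible modulo 94. Euclid's algorithm: 94 = 1·67 + 27, 67 = 2·27 + 13, 27 = 2·13 + 1; back-substituting gives 1 = 87·67 − 62·94, so 67⁻¹ ≡ 87 (mod 94).
Then y ↦ 87(y − 14) is a two-sided inverse to T, so every y ∈ ℤ/94ℤ has a preimage.
Thus T is surjective.
Since T is surjective, we compute T⁻¹(85): solve 67x + 14 ≡ 85 (mod 94), i.e. 67x ≡ 71 (mod 94).
Multiplying by 67⁻¹ = 87 gives x ≡ 87·71 = 6177 = 65·94 + 67 ≡ 67 (mod 94).
Check: T(67) = 67·67 + 14 = 4503 = 47·94 + 85 ≡ 85 (mod 94).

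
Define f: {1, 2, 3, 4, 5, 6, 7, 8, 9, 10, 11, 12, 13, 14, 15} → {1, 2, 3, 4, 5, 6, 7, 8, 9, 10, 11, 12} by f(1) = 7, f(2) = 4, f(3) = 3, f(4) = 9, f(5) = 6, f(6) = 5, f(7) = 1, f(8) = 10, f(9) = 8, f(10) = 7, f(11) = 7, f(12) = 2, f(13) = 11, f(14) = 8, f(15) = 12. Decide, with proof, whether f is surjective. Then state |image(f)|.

12

Every element of the codomain has a preimage: 1 = f(7), 2 = f(12), 3 = f(3), 4 = f(2), 5 = f(6), 6 = f(5), 7 = f(1), 8 = f(9), 9 = f(4), 10 = f(8), 11 = f(13), 12 = f(15).
So f is surjective.
The image of f is {1, 2, 3, 4, 5, 6, 7, 8, 9, 10, 11, 12}, which has 12 elements.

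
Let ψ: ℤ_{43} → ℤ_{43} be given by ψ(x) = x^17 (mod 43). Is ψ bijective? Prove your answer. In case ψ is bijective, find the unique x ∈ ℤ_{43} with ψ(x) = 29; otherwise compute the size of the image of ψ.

Since 43 is prime, the nonzero elements of ℤ_{43} form a cyclic group of order 42.
As gcd(17, 42) = 1, raising to the 17th power is a bijection on this group: if u^17 ≡ v^17 then (uv^{−1})^17 = 1, and the only element of order dividing gcd(17, 42) = 1 is 1, so u = v.
With ψ(0) = 0 this makes ψ injective on all of ℤ_{43}, hence bijective (finite equal-size domain and codomain). In particular ψ is bijective.
Since ψ is bijective, we find the preimage of 29. The inverse of x ↦ x^17 on (ℤ_{43})^× is x ↦ x^5, because 17·5 = 85 = 2·42 + 1 ≡ 1 (mod 42) and x^{42} = 1 for x ≠ 0 (Fermat). So ψ⁻¹(29) = 29^5 mod 43.
Repeated squaring mod 43: 29^1 ≡ 29, 29^2 ≡ 29² = 841 ≡ 24, 29^4 ≡ 24² = 576 ≡ 17. Since 5 = 4 + 1, 29^5 ≡ 17·29: 17·29 = 493 ≡ 20. So 29^5 ≡ 20 (mod 43).
Hence ψ⁻¹(29) = 20.

20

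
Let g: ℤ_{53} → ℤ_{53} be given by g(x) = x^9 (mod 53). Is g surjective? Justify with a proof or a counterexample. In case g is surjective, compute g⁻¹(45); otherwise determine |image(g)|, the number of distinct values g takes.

Since 53 is prime, the nonzero elements of ℤ_{53} form a cyclic group of order 52.
As gcd(9, 52) = 1, raising to the 9th power is a bijection on this group: if x_1^9 ≡ x_2^9 then (x_1x_2^{−1})^9 = 1, and the only element of order dividing gcd(9, 52) = 1 is 1, so x_1 = x_2.
With g(0) = 0 this makes g injective on all of ℤ_{53}, hence bijective (finite equal-size domain and codomain). In particular g is surjective.
Since g is surjective, we find the preimage of 45. The inverse of x ↦ x^9 on (ℤ_{53})^× is x ↦ x^29, because 9·29 = 261 = 5·52 + 1 ≡ 1 (mod 52) and x^{52} = 1 for x ≠ 0 (Fermat). So g⁻¹(45) = 45^29 mod 53.
Repeated squaring mod 53: 45^1 ≡ 45, 45^2 ≡ 45² = 2025 ≡ 11, 45^4 ≡ 11² = 121 ≡ 15, 45^8 ≡ 15² = 225 ≡ 13, 45^16 ≡ 13² = 169 ≡ 10. Since 29 = 16 + 8 + 4 + 1, 45^29 ≡ 10·13·15·45: 10·13 = 130 ≡ 24, then 24·15 = 360 ≡ 42, then 42·45 = 1890 ≡ 35. So 45^29 ≡ 35 (mod 53).
Hence g⁻¹(45) = 35.

35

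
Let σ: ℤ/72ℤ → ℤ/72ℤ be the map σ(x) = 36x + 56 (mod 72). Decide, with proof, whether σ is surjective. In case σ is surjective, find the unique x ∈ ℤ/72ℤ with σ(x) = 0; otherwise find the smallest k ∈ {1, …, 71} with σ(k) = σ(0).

Since gcd(36, 72) = 36, we have 36x ≡ 0 (mod 36) for all x, so σ(x) ≡ 20 (mod 36).
But 0 ≢ 20 (mod 36), so 0 ∈ ℤ/72ℤ has no preimage. So σ is not surjective.
Since σ is not surjective, we find the least positive k with σ(k) = σ(0): this means 36k ≡ 0 (mod 72), i.e. 72 ∣ 36k. Since gcd(36, 72) = 36, dividing through by 36 this holds exactly when 2 ∣ k.
The smallest positive such k is 2.

2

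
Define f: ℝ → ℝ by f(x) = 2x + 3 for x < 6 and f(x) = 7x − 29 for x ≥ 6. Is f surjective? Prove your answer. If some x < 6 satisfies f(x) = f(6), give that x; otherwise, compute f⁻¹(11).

5

Both pieces are strictly increasing (slopes 2 and 7), so each is injective on its own interval.
The left piece maps (−∞, 6) onto (−∞, 15); the right piece maps [6, ∞) onto [13, ∞).
The union (−∞, 15) ∪ [13, ∞) covers ℝ, so f is surjective.
For the follow-up: the images overlap, so an x < 6 with f(x) = f(6) exists. f(6) = 13; solving 2x + 3 = 13 for x < 6 gives x = (13 − 3)/2 = 5.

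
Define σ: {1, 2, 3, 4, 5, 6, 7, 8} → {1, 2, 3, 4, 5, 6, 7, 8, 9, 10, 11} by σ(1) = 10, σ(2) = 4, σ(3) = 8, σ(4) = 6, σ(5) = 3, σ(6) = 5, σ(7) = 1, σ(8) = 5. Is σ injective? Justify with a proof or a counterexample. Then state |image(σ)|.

σ(6) = 5 = σ(8) with 6 ≠ 8, so σ is not injective.
The image of σ is {1, 3, 4, 5, 6, 8, 10}, which has 7 elements.

7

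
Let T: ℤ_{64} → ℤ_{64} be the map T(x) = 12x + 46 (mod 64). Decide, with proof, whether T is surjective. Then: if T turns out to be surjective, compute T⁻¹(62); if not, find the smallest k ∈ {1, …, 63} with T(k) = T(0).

16

Since gcd(12, 64) = 4, we have 12x ≡ 0 (mod 4) for all x, so T(x) ≡ 2 (mod 4).
But 0 ≢ 2 (mod 4), so 0 ∈ ℤ_{64} has no preimage. Hence T is not surjective.
Since T is not surjective, we find the least positive k with T(k) = T(0): this means 12k ≡ 0 (mod 64), i.e. 64 ∣ 12k. Since gcd(12, 64) = 4, dividing through by 4 this holds exactly when 16 ∣ 3k, and as gcd(3, 16) = 1, exactly when 16 ∣ k.
The smallest positive such k is 16.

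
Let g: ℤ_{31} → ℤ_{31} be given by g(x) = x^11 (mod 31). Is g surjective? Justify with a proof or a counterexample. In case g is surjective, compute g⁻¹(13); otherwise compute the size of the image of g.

3

Since 31 is prime, the nonzero elements of ℤ_{31} form a cyclic group of order 30.
As gcd(11, 30) = 1, raising to the 11th power is a bijection on this group: if s^11 ≡ t^11 then (st^{−1})^11 = 1, and the only element of order dividing gcd(11, 30) = 1 is 1, so s = t.
With g(0) = 0 this makes g injective on all of ℤ_{31}, hence bijective (finite equal-size domain and codomain). In particular g is surjective.
Since g is surjective, we find the preimage of 13. The inverse of x ↦ x^11 on (ℤ_{31})^× is x ↦ x^11, because 11·11 = 121 = 4·30 + 1 ≡ 1 (mod 30) and x^{30} = 1 for x ≠ 0 (Fermat). So g⁻¹(13) = 13^11 mod 31.
Repeated squaring mod 31: 13^1 ≡ 13, 13^2 ≡ 13² = 169 ≡ 14, 13^4 ≡ 14² = 196 ≡ 10, 13^8 ≡ 10² = 100 ≡ 7. Since 11 = 8 + 2 + 1, 13^11 ≡ 7·14·13: 7·14 = 98 ≡ 5, then 5·13 = 65 ≡ 3. So 13^11 ≡ 3 (mod 31).
Hence g⁻¹(13) = 3.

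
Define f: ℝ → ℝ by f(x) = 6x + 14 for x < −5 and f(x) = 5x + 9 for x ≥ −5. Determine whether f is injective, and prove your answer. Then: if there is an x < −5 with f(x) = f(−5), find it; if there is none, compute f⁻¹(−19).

Both pieces are strictly increasing (slopes 6 and 5), so each is injective on its own interval.
The left piece maps (−∞, −5) onto (−∞, −16); the right piece maps [−5, ∞) onto [−16, ∞).
These images are disjoint, so no value is attained by both pieces. Thus f is injective.
Because the two images are disjoint, no x < −5 has f(x) = f(−5), so we compute f⁻¹(−19): −19 lies in (−∞, −16), so solve 6x + 14 = −19: x = (−19 − 14)/6 = −11/2.

-11/2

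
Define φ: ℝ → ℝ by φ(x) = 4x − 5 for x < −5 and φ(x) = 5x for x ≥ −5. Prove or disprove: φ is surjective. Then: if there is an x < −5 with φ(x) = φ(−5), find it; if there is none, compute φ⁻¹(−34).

Both pieces are strictly increasing (slopes 4 and 5), so each is injective on its own interval.
The left piece maps (−∞, −5) onto (−∞, −25); the right piece maps [−5, ∞) onto [−25, ∞).
These images together cover ℝ, so φ is surjective.
Because the two images are disjoint, no x < −5 has φ(x) = φ(−5), so we compute φ⁻¹(−34): −34 lies in (−∞, −25), so solve 4x − 5 = −34: x = (−34 + 5)/4 = −29/4.

-29/4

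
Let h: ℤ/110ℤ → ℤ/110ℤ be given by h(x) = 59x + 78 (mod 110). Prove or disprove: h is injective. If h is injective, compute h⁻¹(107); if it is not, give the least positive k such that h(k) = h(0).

Suppose h(s) = h(t) in ℤ/110ℤ. Then 59s + 78 ≡ 59t + 78 (mod 110), hence 59(s − t) ≡ 0 (mod 110).
Since gcd(59, 110) = 1, 59 is invertible modulo 110, hence s − t ≡ 0 (mod 110), i.e. s = t.
Thus h is injective.
We now compute 59⁻¹ mod 110 explicitly. Euclid's algorithm: 110 = 1·59 + 51, 59 = 1·51 + 8, 51 = 6·8 + 3, 8 = 2·3 + 2, 3 = 1·2 + 1; back-substituting gives 1 = 69·59 − 37·110, so 59⁻¹ ≡ 69 (mod 110).
Since h is injective, we find h⁻¹(107): we need 59x ≡ 107 − 78 ≡ 29 (mod 110). Using 59⁻¹ = 69: x ≡ 69·29 = 2001 = 18·110 + 21, so x = 21.
Check: h(21) = 59·21 + 78 = 1317 = 11·110 + 107 ≡ 107 (mod 110).

21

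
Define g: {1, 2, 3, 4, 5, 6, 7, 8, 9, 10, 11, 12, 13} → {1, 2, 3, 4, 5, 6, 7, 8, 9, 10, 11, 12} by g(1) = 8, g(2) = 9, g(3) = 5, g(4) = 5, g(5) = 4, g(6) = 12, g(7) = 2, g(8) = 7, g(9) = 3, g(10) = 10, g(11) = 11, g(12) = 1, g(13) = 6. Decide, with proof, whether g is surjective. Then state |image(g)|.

12

Every element of the codomain has a preimage: 1 = g(12), 2 = g(7), 3 = g(9), 4 = g(5), 5 = g(3), 6 = g(13), 7 = g(8), 8 = g(1), 9 = g(2), 10 = g(10), 11 = g(11), 12 = g(6).
Thus g is surjective.
The image of g is {1, 2, 3, 4, 5, 6, 7, 8, 9, 10, 11, 12}, which has 12 elements.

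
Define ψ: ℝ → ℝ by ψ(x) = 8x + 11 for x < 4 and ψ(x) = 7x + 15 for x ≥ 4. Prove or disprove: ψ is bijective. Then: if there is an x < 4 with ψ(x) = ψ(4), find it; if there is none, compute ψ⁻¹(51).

36/7

Both pieces are strictly increasing (slopes 8 and 7), so each is injective on its own interval.
The left piece maps (−∞, 4) onto (−∞, 43); the right piece maps [4, ∞) onto [43, ∞).
Since 43 = 43, the images partition ℝ: ψ is injective and surjective, hence bijective.
Because the two images are disjoint, no x < 4 has ψ(x) = ψ(4), so we compute ψ⁻¹(51): 51 lies in [43, ∞), so solve 7x + 15 = 51: x = (51 − 15)/7 = 36/7.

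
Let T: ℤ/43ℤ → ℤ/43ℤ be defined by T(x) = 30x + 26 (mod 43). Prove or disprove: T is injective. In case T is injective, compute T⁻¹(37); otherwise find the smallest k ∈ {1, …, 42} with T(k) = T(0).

If T(a) = T(b), then 30a ≡ 30b (mod 43). Because gcd(30, 43) = 1, we may cancel 30 to get a ≡ b (mod 43).
So T is injective.
We now compute 30⁻¹ mod 43 explicitly. Euclid's algorithm: 43 = 1·30 + 13, 30 = 2·13 + 4, 13 = 3·4 + 1; back-substituting gives 1 = 33·30 − 23·43, so 30⁻¹ ≡ 33 (mod 43).
Since T is injective, we find T⁻¹(37): we need 30x ≡ 37 − 26 ≡ 11 (mod 43). Using 30⁻¹ = 33: x ≡ 33·11 = 363 = 8·43 + 19, so x = 19.
Check: T(19) = 30·19 + 26 = 596 = 13·43 + 37 ≡ 37 (mod 43).

19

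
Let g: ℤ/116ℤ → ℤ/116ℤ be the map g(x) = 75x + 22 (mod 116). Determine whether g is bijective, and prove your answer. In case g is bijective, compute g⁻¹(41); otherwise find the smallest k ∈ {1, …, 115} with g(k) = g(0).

By definition, injectivity means: for all x_1, x_2 in the domain, g(x_1) = g(x_2) implies x_1 = x_2.
Suppose g(x_1) = g(x_2) in ℤ/116ℤ. Then 75x_1 + 22 ≡ 75x_2 + 22 (mod 116), therefore 75(x_1 − x_2) ≡ 0 (mod 116).
Since gcd(75, 116) = 1, 75 is invertible modulo 116, thus x_1 − x_2 ≡ 0 (mod 116), i.e. x_1 = x_2.
We now compute 75⁻¹ mod 116 explicitly. Euclid's algorithm: 116 = 1·75 + 41, 75 = 1·41 + 34, 41 = 1·34 + 7, 34 = 4·7 + 6, 7 = 1·6 + 1; back-substituting gives 1 = 99·75 − 64·116, so 75⁻¹ ≡ 99 (mod 116).
For any y ∈ ℤ/116ℤ, x = 99(y − 22) mod 116 satisfies g(x) = 75·99(y − 22) + 22 ≡ y (since 75·99 ≡ 1 mod 116). So every y has a preimage.
Hence g is bijective.
Since g is bijective, we compute g⁻¹(41): solve 75x + 22 ≡ 41 (mod 116), i.e. 75x ≡ 19 (mod 116).
Multiplying by 75⁻¹ = 99 gives x ≡ 99·19 = 1881 = 16·116 + 25 ≡ 25 (mod 116).
Check: g(25) = 75·25 + 22 = 1897 = 16·116 + 41 ≡ 41 (mod 116).

25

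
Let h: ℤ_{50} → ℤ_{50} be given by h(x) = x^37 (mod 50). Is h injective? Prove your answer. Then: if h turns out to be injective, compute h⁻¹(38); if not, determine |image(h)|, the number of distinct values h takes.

h(0) = 0^37 = 0.
h(10): Repeated squaring mod 50: 10^1 ≡ 10, 10^2 ≡ 10² = 100 ≡ 0, 10^4 ≡ 0² = 0, 10^8 ≡ 0² = 0, 10^16 ≡ 0² = 0, 10^32 ≡ 0² = 0. Since 37 = 32 + 4 + 1, 10^37 ≡ 0·0·10: 0·0 = 0, then 0·10 = 0. So 10^37 ≡ 0 (mod 50).
So h(0) = h(10) = 0 while 0 ≠ 10, hence h is not injective.
Since h is not injective, we determine |image(h)|. Computing x^37 mod 50 for each x (by repeated squaring, reducing mod 50 at every step), the values h(0), h(1), …, h(49) are: 0, 1, 22, 13, 34, 25, 36, 7, 48, 19, 0, 21, 42, 33, 4, 25, 6, 27, 18, 39, 0, 41, 12, 3, 24, 25, 26, 47, 38, 9, 0, 11, 32, 23, 44, 25, 46, 17, 8, 29, 0, 31, 2, 43, 14, 25, 16, 37, 28, 49.
The distinct values are {0, 1, 2, 3, 4, 6, 7, 8, 9, 11, 12, 13, 14, 16, 17, 18, 19, 21, 22, 23, 24, 25, 26, 27, 28, 29, 31, 32, 33, 34, 36, 37, 38, 39, 41, 42, 43, 44, 46, 47, 48, 49}; there are 42 of them.

42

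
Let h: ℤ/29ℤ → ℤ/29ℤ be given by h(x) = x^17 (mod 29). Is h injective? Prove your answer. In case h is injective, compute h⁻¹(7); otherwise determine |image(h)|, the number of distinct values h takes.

Since 29 is prime, the nonzero elements of ℤ/29ℤ form a cyclic group of order 28.
As gcd(17, 28) = 1, raising to the 17th power is a bijection on this group: if a^17 ≡ b^17 then (ab^{−1})^17 = 1, and the only element of order dividing gcd(17, 28) = 1 is 1, so a = b.
With h(0) = 0 this makes h injective on all of ℤ/29ℤ, hence bijective (finite equal-size domain and codomain). In particular h is injective.
Since h is injective, we find the preimage of 7. The inverse of x ↦ x^17 on (ℤ/29ℤ)^× is x ↦ x^5, because 17·5 = 85 = 3·28 + 1 ≡ 1 (mod 28) and x^{28} = 1 for x ≠ 0 (Fermat). So h⁻¹(7) = 7^5 mod 29.
Repeated squaring mod 29: 7^1 ≡ 7, 7^2 ≡ 7² = 49 ≡ 20, 7^4 ≡ 20² = 400 ≡ 23. Since 5 = 4 + 1, 7^5 ≡ 23·7: 23·7 = 161 ≡ 16. So 7^5 ≡ 16 (mod 29).
Hence h⁻¹(7) = 16.

16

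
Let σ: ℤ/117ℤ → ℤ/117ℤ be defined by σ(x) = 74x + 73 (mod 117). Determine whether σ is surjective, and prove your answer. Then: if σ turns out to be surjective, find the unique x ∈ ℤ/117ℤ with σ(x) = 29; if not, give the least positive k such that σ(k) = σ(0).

Recall: surjectivity means every element of the codomain has a preimage under σ.
Since gcd(74, 117) = 1, 74 is invertible modulo 117. Euclid's algorithm: 117 = 1·74 + 43, 74 = 1·43 + 31, 43 = 1·31 + 12, 31 = 2·12 + 7, 12 = 1·7 + 5, 7 = 1·5 + 2, 5 = 2·2 + 1; back-substituting gives 1 = 68·74 − 43·117, so 74⁻¹ ≡ 68 (mod 117).
For any y ∈ ℤ/117ℤ, x = 68(y − 73) mod 117 satisfies σ(x) = 74·68(y − 73) + 73 ≡ y (since 74·68 ≡ 1 mod 117). So every y has a preimage.
Thus σ is surjective.
Since σ is surjective, we find σ⁻¹(29): we need 74x ≡ 29 − 73 ≡ 73 (mod 117). Using 74⁻¹ = 68: x ≡ 68·73 = 4964 = 42·117 + 50, so x = 50.
Check: σ(50) = 74·50 + 73 = 3773 = 32·117 + 29 ≡ 29 (mod 117).

50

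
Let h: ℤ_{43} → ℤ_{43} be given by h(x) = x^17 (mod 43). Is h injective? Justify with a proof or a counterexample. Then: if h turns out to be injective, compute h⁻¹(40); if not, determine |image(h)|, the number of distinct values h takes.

15

Since 43 is prime, the nonzero elements of ℤ_{43} form a cyclic group of order 42.
As gcd(17, 42) = 1, raising to the 17th power is a bijection on this group: if s^17 ≡ t^17 then (st^{−1})^17 = 1, and the only element of order dividing gcd(17, 42) = 1 is 1, so s = t.
With h(0) = 0 this makes h injective on all of ℤ_{43}, hence bijective (finite equal-size domain and codomain). In particular h is injective.
Since h is injective, we find the preimage of 40. The inverse of x ↦ x^17 on (ℤ_{43})^× is x ↦ x^5, because 17·5 = 85 = 2·42 + 1 ≡ 1 (mod 42) and x^{42} = 1 for x ≠ 0 (Fermat). So h⁻¹(40) = 40^5 mod 43.
Repeated squaring mod 43: 40^1 ≡ 40, 40^2 ≡ 40² = 1600 ≡ 9, 40^4 ≡ 9² = 81 ≡ 38. Since 5 = 4 + 1, 40^5 ≡ 38·40: 38·40 = 1520 ≡ 15. So 40^5 ≡ 15 (mod 43).
Hence h⁻¹(40) = 15.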